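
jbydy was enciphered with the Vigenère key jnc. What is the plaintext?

aowul

Repeat the key across the ciphertext: jncjn
j(9)−j(9): 0 → a
b(1)−n(13): -12≡14 → o
y(24)−c(2): 22 → w
d(3)−j(9): -6≡20 → u
y(24)−n(13): 11 → l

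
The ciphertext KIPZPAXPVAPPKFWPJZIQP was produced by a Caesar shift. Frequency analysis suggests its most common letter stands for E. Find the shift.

11

The most frequent ciphertext letter is P (appears 7 times).
P is position 15; E is position 4.
Shift = 11.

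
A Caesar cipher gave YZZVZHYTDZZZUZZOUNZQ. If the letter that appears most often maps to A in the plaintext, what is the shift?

25

The most frequent ciphertext letter is Z (appears 9 times).
Z is position 25; A is position 0.
Shift = 25.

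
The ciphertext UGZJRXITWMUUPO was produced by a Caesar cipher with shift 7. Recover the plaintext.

NZSCKQBMPFNNIH

U(20): 20−7=13 → N
G(6): 6−7=-1≡25 → Z
Z(25): 25−7=18 → S
J(9): 9−7=2 → C
R(17): 17−7=10 → K
X(23): 23−7=16 → Q
I(8): 8−7=1 → B
T(19): 19−7=12 → M
W(22): 22−7=15 → P
M(12): 12−7=5 → F
U(20): 20−7=13 → N
U(20): 20−7=13 → N
P(15): 15−7=8 → I
O(14): 14−7=7 → H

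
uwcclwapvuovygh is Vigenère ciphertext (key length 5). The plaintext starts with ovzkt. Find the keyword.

Subtract each crib letter from the matching ciphertext letter (mod 26):
u(20)−o(14)=6 → g
w(22)−v(21)=1 → b
c(2)−z(25)=-23≡3 → d
c(2)−k(10)=-8≡18 → s
l(11)−t(19)=-8≡18 → s

gbdss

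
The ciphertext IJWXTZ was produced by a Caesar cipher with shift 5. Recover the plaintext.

DERSOU

I(8): 8−5=3 → D
J(9): 9−5=4 → E
W(22): 22−5=17 → R
X(23): 23−5=18 → S
T(19): 19−5=14 → O
Z(25): 25−5=20 → U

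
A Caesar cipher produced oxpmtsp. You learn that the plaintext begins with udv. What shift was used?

20

From the crib: o(14)−u(20)=-6≡20, so the shift is 20.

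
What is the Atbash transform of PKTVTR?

P(15) → K(10)
K(10) → P(15)
T(19) → G(6)
V(21) → E(4)
T(19) → G(6)
R(17) → I(8)

KPGEGI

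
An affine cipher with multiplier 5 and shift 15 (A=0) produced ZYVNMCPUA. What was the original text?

CHWKPNABX

The inverse of 5 mod 26 is 21, since 5·21=105≡1. Apply D(y)=21·(y−15) mod 26:
Z(25): 21·(25−15)=210≡2 → C
Y(24): 21·(24−15)=189≡7 → H
V(21): 21·(21−15)=126≡22 → W
N(13): 21·(13−15)=-42≡10 → K
M(12): 21·(12−15)=-63≡15 → P
C(2): 21·(2−15)=-273≡13 → N
P(15): 21·(15−15)=0 → A
U(20): 21·(20−15)=105≡1 → B
A(0): 21·(0−15)=-315≡23 → X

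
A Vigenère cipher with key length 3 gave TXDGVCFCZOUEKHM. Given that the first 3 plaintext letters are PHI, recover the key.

EQV

Subtract each crib letter from the matching ciphertext letter (mod 26):
T(19)−P(15)=4 → E
X(23)−H(7)=16 → Q
D(3)−I(8)=-5≡21 → V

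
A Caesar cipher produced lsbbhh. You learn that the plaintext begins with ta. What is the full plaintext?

tajjpp

From the crib: l(11)−t(19)=-8≡18, so the shift is 18.
Subtract 18 from each ciphertext letter:
l(11): 11−18=-7≡19 → t
s(18): 18−18=0 → a
b(1): 1−18=-17≡9 → j
b(1): 1−18=-17≡9 → j
h(7): 7−18=-11≡15 → p
h(7): 7−18=-11≡15 → p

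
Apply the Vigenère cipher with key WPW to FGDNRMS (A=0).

Repeat the key across the message: WPWWPWW
F(5)+W(22): 27≡1 → B
G(6)+P(15): 21 → V
D(3)+W(22): 25 → Z
N(13)+W(22): 35≡9 → J
R(17)+P(15): 32≡6 → G
M(12)+W(22): 34≡8 → I
S(18)+W(22): 40≡14 → O

BVZJGIO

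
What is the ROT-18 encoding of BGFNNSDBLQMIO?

TYXFFKVTDIEAG

B(1): 1+18=19 → T
G(6): 6+18=24 → Y
F(5): 5+18=23 → X
N(13): 13+18=31≡5 → F
N(13): 13+18=31≡5 → F
S(18): 18+18=36≡10 → K
D(3): 3+18=21 → V
B(1): 1+18=19 → T
L(11): 11+18=29≡3 → D
Q(16): 16+18=34≡8 → I
M(12): 12+18=30≡4 → E
I(8): 8+18=26≡0 → A
O(14): 14+18=32≡6 → G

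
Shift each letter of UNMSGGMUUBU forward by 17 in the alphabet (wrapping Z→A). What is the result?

U(20): 20+17=37≡11 → L
N(13): 13+17=30≡4 → E
M(12): 12+17=29≡3 → D
S(18): 18+17=35≡9 → J
G(6): 6+17=23 → X
G(6): 6+17=23 → X
M(12): 12+17=29≡3 → D
U(20): 20+17=37≡11 → L
U(20): 20+17=37≡11 → L
B(1): 1+17=18 → S
U(20): 20+17=37≡11 → L

LEDJXXDLLSL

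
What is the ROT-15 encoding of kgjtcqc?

zvyirfr

k(10): 10+15=25 → z
g(6): 6+15=21 → v
j(9): 9+15=24 → y
t(19): 19+15=34≡8 → i
c(2): 2+15=17 → r
q(16): 16+15=31≡5 → f
c(2): 2+15=17 → r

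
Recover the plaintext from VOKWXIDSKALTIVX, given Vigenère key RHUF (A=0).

EHQRGBJNTTROROD

Repeat the key across the ciphertext: RHUFRHUFRHUFRHU
V(21)−R(17): 4 → E
O(14)−H(7): 7 → H
K(10)−U(20): -10≡16 → Q
W(22)−F(5): 17 → R
X(23)−R(17): 6 → G
I(8)−H(7): 1 → B
D(3)−U(20): -17≡9 → J
S(18)−F(5): 13 → N
K(10)−R(17): -7≡19 → T
A(0)−H(7): -7≡19 → T
L(11)−U(20): -9≡17 → R
T(19)−F(5): 14 → O
I(8)−R(17): -9≡17 → R
V(21)−H(7): 14 → O
X(23)−U(20): 3 → D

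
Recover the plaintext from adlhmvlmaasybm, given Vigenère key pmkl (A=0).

lrbwxjbbloinma

Repeat the key across the ciphertext: pmklpmklpmklpm
a(0)−p(15): -15≡11 → l
d(3)−m(12): -9≡17 → r
l(11)−k(10): 1 → b
h(7)−l(11): -4≡22 → w
m(12)−p(15): -3≡23 → x
v(21)−m(12): 9 → j
l(11)−k(10): 1 → b
m(12)−l(11): 1 → b
a(0)−p(15): -15≡11 → l
a(0)−m(12): -12≡14 → o
s(18)−k(10): 8 → i
y(24)−l(11): 13 → n
b(1)−p(15): -14≡12 → m
m(12)−m(12): 0 → a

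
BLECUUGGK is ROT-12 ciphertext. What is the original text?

B(1): 1−12=-11≡15 → P
L(11): 11−12=-1≡25 → Z
E(4): 4−12=-8≡18 → S
C(2): 2−12=-10≡16 → Q
U(20): 20−12=8 → I
U(20): 20−12=8 → I
G(6): 6−12=-6≡20 → U
G(6): 6−12=-6≡20 → U
K(10): 10−12=-2≡24 → Y

PZSQIIUUY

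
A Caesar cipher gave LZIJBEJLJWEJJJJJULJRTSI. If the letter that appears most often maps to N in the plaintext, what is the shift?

The most frequent ciphertext letter is J (appears 9 times).
J is position 9; N is position 13.
Shift = -4≡22.

22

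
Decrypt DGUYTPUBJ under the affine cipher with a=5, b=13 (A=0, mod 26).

YJRXWQRIU

The inverse of 5 mod 26 is 21, since 5·21=105≡1. Apply D(y)=21·(y−13) mod 26:
D(3): 21·(3−13)=-210≡24 → Y
G(6): 21·(6−13)=-147≡9 → J
U(20): 21·(20−13)=147≡17 → R
Y(24): 21·(24−13)=231≡23 → X
T(19): 21·(19−13)=126≡22 → W
P(15): 21·(15−13)=42≡16 → Q
U(20): 21·(20−13)=147≡17 → R
B(1): 21·(1−13)=-252≡8 → I
J(9): 21·(9−13)=-84≡20 → U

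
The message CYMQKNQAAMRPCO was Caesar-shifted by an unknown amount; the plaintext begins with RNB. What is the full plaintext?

From the crib: C(2)−R(17)=-15≡11, so the shift is 11.
Subtract 11 from each ciphertext letter:
C(2): 2−11=-9≡17 → R
Y(24): 24−11=13 → N
M(12): 12−11=1 → B
Q(16): 16−11=5 → F
K(10): 10−11=-1≡25 → Z
N(13): 13−11=2 → C
Q(16): 16−11=5 → F
A(0): 0−11=-11≡15 → P
A(0): 0−11=-11≡15 → P
M(12): 12−11=1 → B
R(17): 17−11=6 → G
P(15): 15−11=4 → E
C(2): 2−11=-9≡17 → R
O(14): 14−11=3 → D

RNBFZCFPPBGERD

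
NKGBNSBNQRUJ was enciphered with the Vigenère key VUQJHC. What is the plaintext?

SQQSGQGTAINH

Repeat the key across the ciphertext: VUQJHCVUQJHC
N(13)−V(21): -8≡18 → S
K(10)−U(20): -10≡16 → Q
G(6)−Q(16): -10≡16 → Q
B(1)−J(9): -8≡18 → S
N(13)−H(7): 6 → G
S(18)−C(2): 16 → Q
B(1)−V(21): -20≡6 → G
N(13)−U(20): -7≡19 → T
Q(16)−Q(16): 0 → A
R(17)−J(9): 8 → I
U(20)−H(7): 13 → N
J(9)−C(2): 7 → H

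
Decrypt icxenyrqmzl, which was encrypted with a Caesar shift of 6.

cwryhslkgtf

i(8): 8−6=2 → c
c(2): 2−6=-4≡22 → w
x(23): 23−6=17 → r
e(4): 4−6=-2≡24 → y
n(13): 13−6=7 → h
y(24): 24−6=18 → s
r(17): 17−6=11 → l
q(16): 16−6=10 → k
m(12): 12−6=6 → g
z(25): 25−6=19 → t
l(11): 11−6=5 → f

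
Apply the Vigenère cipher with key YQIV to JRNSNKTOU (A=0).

Repeat the key across the message: YQIVYQIVY
J(9)+Y(24): 33≡7 → H
R(17)+Q(16): 33≡7 → H
N(13)+I(8): 21 → V
S(18)+V(21): 39≡13 → N
N(13)+Y(24): 37≡11 → L
K(10)+Q(16): 26≡0 → A
T(19)+I(8): 27≡1 → B
O(14)+V(21): 35≡9 → J
U(20)+Y(24): 44≡18 → S

HHVNLABJS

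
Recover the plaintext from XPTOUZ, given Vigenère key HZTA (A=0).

QQAONA

Repeat the key across the ciphertext: HZTAHZ
X(23)−H(7): 16 → Q
P(15)−Z(25): -10≡16 → Q
T(19)−T(19): 0 → A
O(14)−A(0): 14 → O
U(20)−H(7): 13 → N
Z(25)−Z(25): 0 → A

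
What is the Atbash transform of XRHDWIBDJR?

X(23) → C(2)
R(17) → I(8)
H(7) → S(18)
D(3) → W(22)
W(22) → D(3)
I(8) → R(17)
B(1) → Y(24)
D(3) → W(22)
J(9) → Q(16)
R(17) → I(8)

CISWDRYWQI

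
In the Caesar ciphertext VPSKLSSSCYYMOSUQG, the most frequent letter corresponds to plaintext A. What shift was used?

18

The most frequent ciphertext letter is S (appears 5 times).
S is position 18; A is position 0.
Shift = 18.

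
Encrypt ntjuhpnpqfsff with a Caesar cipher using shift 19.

gmcnaigijylyy

n(13): 13+19=32≡6 → g
t(19): 19+19=38≡12 → m
j(9): 9+19=28≡2 → c
u(20): 20+19=39≡13 → n
h(7): 7+19=26≡0 → a
p(15): 15+19=34≡8 → i
n(13): 13+19=32≡6 → g
p(15): 15+19=34≡8 → i
q(16): 16+19=35≡9 → j
f(5): 5+19=24 → y
s(18): 18+19=37≡11 → l
f(5): 5+19=24 → y
f(5): 5+19=24 → y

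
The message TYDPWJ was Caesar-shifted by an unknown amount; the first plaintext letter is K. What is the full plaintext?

KPUGNA

From the crib: T(19)−K(10)=9, so the shift is 9.
Subtract 9 from each ciphertext letter:
T(19): 19−9=10 → K
Y(24): 24−9=15 → P
D(3): 3−9=-6≡20 → U
P(15): 15−9=6 → G
W(22): 22−9=13 → N
J(9): 9−9=0 → A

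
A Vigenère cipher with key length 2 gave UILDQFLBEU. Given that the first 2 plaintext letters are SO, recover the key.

Subtract each crib letter from the matching ciphertext letter (mod 26):
U(20)−S(18)=2 → C
I(8)−O(14)=-6≡20 → U

CU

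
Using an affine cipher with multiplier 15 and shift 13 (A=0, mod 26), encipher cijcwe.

rdsrfv

c(2): 15·2+13=43≡17 → r
i(8): 15·8+13=133≡3 → d
j(9): 15·9+13=148≡18 → s
c(2): 15·2+13=43≡17 → r
w(22): 15·22+13=343≡5 → f
e(4): 15·4+13=73≡21 → v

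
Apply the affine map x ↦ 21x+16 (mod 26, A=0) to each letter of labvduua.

l(11): 21·11+16=247≡13 → n
a(0): 21·0+16=16 → q
b(1): 21·1+16=37≡11 → l
v(21): 21·21+16=457≡15 → p
d(3): 21·3+16=79≡1 → b
u(20): 21·20+16=436≡20 → u
u(20): 21·20+16=436≡20 → u
a(0): 21·0+16=16 → q

nqlpbuuq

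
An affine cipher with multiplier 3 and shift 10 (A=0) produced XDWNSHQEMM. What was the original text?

The inverse of 3 mod 26 is 9, since 3·9=27≡1. Apply D(y)=9·(y−10) mod 26:
X(23): 9·(23−10)=117≡13 → N
D(3): 9·(3−10)=-63≡15 → P
W(22): 9·(22−10)=108≡4 → E
N(13): 9·(13−10)=27≡1 → B
S(18): 9·(18−10)=72≡20 → U
H(7): 9·(7−10)=-27≡25 → Z
Q(16): 9·(16−10)=54≡2 → C
E(4): 9·(4−10)=-54≡24 → Y
M(12): 9·(12−10)=18 → S
M(12): 9·(12−10)=18 → S

NPEBUZCYSS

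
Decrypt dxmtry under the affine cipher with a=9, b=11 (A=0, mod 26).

The inverse of 9 mod 26 is 3, since 9·3=27≡1. Apply D(y)=3·(y−11) mod 26:
d(3): 3·(3−11)=-24≡2 → c
x(23): 3·(23−11)=36≡10 → k
m(12): 3·(12−11)=3 → d
t(19): 3·(19−11)=24 → y
r(17): 3·(17−11)=18 → s
y(24): 3·(24−11)=39≡13 → n

ckdysn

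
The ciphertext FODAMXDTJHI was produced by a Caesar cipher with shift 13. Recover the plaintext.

SBQNZKQGWUV

F(5): 5−13=-8≡18 → S
O(14): 14−13=1 → B
D(3): 3−13=-10≡16 → Q
A(0): 0−13=-13≡13 → N
M(12): 12−13=-1≡25 → Z
X(23): 23−13=10 → K
D(3): 3−13=-10≡16 → Q
T(19): 19−13=6 → G
J(9): 9−13=-4≡22 → W
H(7): 7−13=-6≡20 → U
I(8): 8−13=-5≡21 → V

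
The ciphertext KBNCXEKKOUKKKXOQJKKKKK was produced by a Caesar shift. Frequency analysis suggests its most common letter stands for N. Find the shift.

The most frequent ciphertext letter is K (appears 11 times).
K is position 10; N is position 13.
Shift = -3≡23.

23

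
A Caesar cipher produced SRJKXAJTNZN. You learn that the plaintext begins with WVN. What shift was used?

From the crib: S(18)−W(22)=-4≡22, so the shift is 22.

22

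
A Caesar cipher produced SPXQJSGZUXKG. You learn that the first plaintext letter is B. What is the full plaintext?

BYGZSBPIDGTP

From the crib: S(18)−B(1)=17, so the shift is 17.
Subtract 17 from each ciphertext letter:
S(18): 18−17=1 → B
P(15): 15−17=-2≡24 → Y
X(23): 23−17=6 → G
Q(16): 16−17=-1≡25 → Z
J(9): 9−17=-8≡18 → S
S(18): 18−17=1 → B
G(6): 6−17=-11≡15 → P
Z(25): 25−17=8 → I
U(20): 20−17=3 → D
X(23): 23−17=6 → G
K(10): 10−17=-7≡19 → T
G(6): 6−17=-11≡15 → P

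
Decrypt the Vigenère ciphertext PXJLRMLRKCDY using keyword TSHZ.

WFCMYUESRKWZ

Repeat the key across the ciphertext: TSHZTSHZTSHZ
P(15)−T(19): -4≡22 → W
X(23)−S(18): 5 → F
J(9)−H(7): 2 → C
L(11)−Z(25): -14≡12 → M
R(17)−T(19): -2≡24 → Y
M(12)−S(18): -6≡20 → U
L(11)−H(7): 4 → E
R(17)−Z(25): -8≡18 → S
K(10)−T(19): -9≡17 → R
C(2)−S(18): -16≡10 → K
D(3)−H(7): -4≡22 → W
Y(24)−Z(25): -1≡25 → Z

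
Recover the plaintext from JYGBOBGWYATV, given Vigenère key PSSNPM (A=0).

Repeat the key across the ciphertext: PSSNPMPSSNPM
J(9)−P(15): -6≡20 → U
Y(24)−S(18): 6 → G
G(6)−S(18): -12≡14 → O
B(1)−N(13): -12≡14 → O
O(14)−P(15): -1≡25 → Z
B(1)−M(12): -11≡15 → P
G(6)−P(15): -9≡17 → R
W(22)−S(18): 4 → E
Y(24)−S(18): 6 → G
A(0)−N(13): -13≡13 → N
T(19)−P(15): 4 → E
V(21)−M(12): 9 → J

UGOOZPREGNEJ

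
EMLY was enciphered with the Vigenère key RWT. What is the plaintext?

Repeat the key across the ciphertext: RWTR
E(4)−R(17): -13≡13 → N
M(12)−W(22): -10≡16 → Q
L(11)−T(19): -8≡18 → S
Y(24)−R(17): 7 → H

NQSH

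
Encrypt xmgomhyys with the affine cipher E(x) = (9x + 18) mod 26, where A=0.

x(23): 9·23+18=225≡17 → r
m(12): 9·12+18=126≡22 → w
g(6): 9·6+18=72≡20 → u
o(14): 9·14+18=144≡14 → o
m(12): 9·12+18=126≡22 → w
h(7): 9·7+18=81≡3 → d
y(24): 9·24+18=234≡0 → a
y(24): 9·24+18=234≡0 → a
s(18): 9·18+18=180≡24 → y

rwuowdaay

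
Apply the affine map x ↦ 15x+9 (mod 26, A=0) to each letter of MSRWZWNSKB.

HTEBUBWTDY

M(12): 15·12+9=189≡7 → H
S(18): 15·18+9=279≡19 → T
R(17): 15·17+9=264≡4 → E
W(22): 15·22+9=339≡1 → B
Z(25): 15·25+9=384≡20 → U
W(22): 15·22+9=339≡1 → B
N(13): 15·13+9=204≡22 → W
S(18): 15·18+9=279≡19 → T
K(10): 15·10+9=159≡3 → D
B(1): 15·1+9=24 → Y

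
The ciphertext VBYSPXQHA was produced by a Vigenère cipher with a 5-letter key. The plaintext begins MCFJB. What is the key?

Subtract each crib letter from the matching ciphertext letter (mod 26):
V(21)−M(12)=9 → J
B(1)−C(2)=-1≡25 → Z
Y(24)−F(5)=19 → T
S(18)−J(9)=9 → J
P(15)−B(1)=14 → O

JZTJO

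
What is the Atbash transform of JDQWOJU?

QWJDLQF

J(9) → Q(16)
D(3) → W(22)
Q(16) → J(9)
W(22) → D(3)
O(14) → L(11)
J(9) → Q(16)
U(20) → F(5)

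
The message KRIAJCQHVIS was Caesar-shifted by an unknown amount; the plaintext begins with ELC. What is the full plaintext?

From the crib: K(10)−E(4)=6, so the shift is 6.
Subtract 6 from each ciphertext letter:
K(10): 10−6=4 → E
R(17): 17−6=11 → L
I(8): 8−6=2 → C
A(0): 0−6=-6≡20 → U
J(9): 9−6=3 → D
C(2): 2−6=-4≡22 → W
Q(16): 16−6=10 → K
H(7): 7−6=1 → B
V(21): 21−6=15 → P
I(8): 8−6=2 → C
S(18): 18−6=12 → M

ELCUDWKBPCM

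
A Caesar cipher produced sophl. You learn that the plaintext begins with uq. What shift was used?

From the crib: s(18)−u(20)=-2≡24, so the shift is 24.

24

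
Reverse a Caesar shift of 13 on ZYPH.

Z(25): 25−13=12 → M
Y(24): 24−13=11 → L
P(15): 15−13=2 → C
H(7): 7−13=-6≡20 → U

MLCU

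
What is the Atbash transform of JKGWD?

QPTDW

J(9) → Q(16)
K(10) → P(15)
G(6) → T(19)
W(22) → D(3)
D(3) → W(22)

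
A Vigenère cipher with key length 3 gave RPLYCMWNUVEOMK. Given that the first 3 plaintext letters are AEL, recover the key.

Subtract each crib letter from the matching ciphertext letter (mod 26):
R(17)−A(0)=17 → R
P(15)−E(4)=11 → L
L(11)−L(11)=0 → A

RLA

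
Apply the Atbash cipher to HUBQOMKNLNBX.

H(7) → S(18)
U(20) → F(5)
B(1) → Y(24)
Q(16) → J(9)
O(14) → L(11)
M(12) → N(13)
K(10) → P(15)
N(13) → M(12)
L(11) → O(14)
N(13) → M(12)
B(1) → Y(24)
X(23) → C(2)

SFYJLNPMOMYC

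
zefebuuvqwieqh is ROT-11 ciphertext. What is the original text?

z(25): 25−11=14 → o
e(4): 4−11=-7≡19 → t
f(5): 5−11=-6≡20 → u
e(4): 4−11=-7≡19 → t
b(1): 1−11=-10≡16 → q
u(20): 20−11=9 → j
u(20): 20−11=9 → j
v(21): 21−11=10 → k
q(16): 16−11=5 → f
w(22): 22−11=11 → l
i(8): 8−11=-3≡23 → x
e(4): 4−11=-7≡19 → t
q(16): 16−11=5 → f
h(7): 7−11=-4≡22 → w

otutqjjkflxtfw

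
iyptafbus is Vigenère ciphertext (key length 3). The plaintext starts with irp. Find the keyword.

Subtract each crib letter from the matching ciphertext letter (mod 26):
i(8)−i(8)=0 → a
y(24)−r(17)=7 → h
p(15)−p(15)=0 → a

aha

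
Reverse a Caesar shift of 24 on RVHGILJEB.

TXJIKNLGD

R(17): 17−24=-7≡19 → T
V(21): 21−24=-3≡23 → X
H(7): 7−24=-17≡9 → J
G(6): 6−24=-18≡8 → I
I(8): 8−24=-16≡10 → K
L(11): 11−24=-13≡13 → N
J(9): 9−24=-15≡11 → L
E(4): 4−24=-20≡6 → G
B(1): 1−24=-23≡3 → D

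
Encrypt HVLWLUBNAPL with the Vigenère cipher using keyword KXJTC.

RSUPNEYWTRV

Repeat the key across the message: KXJTCKXJTCK
H(7)+K(10): 17 → R
V(21)+X(23): 44≡18 → S
L(11)+J(9): 20 → U
W(22)+T(19): 41≡15 → P
L(11)+C(2): 13 → N
U(20)+K(10): 30≡4 → E
B(1)+X(23): 24 → Y
N(13)+J(9): 22 → W
A(0)+T(19): 19 → T
P(15)+C(2): 17 → R
L(11)+K(10): 21 → V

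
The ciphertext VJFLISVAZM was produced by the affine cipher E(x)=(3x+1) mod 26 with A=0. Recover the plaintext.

The inverse of 3 mod 26 is 9, since 3·9=27≡1. Apply D(y)=9·(y−1) mod 26:
V(21): 9·(21−1)=180≡24 → Y
J(9): 9·(9−1)=72≡20 → U
F(5): 9·(5−1)=36≡10 → K
L(11): 9·(11−1)=90≡12 → M
I(8): 9·(8−1)=63≡11 → L
S(18): 9·(18−1)=153≡23 → X
V(21): 9·(21−1)=180≡24 → Y
A(0): 9·(0−1)=-9≡17 → R
Z(25): 9·(25−1)=216≡8 → I
M(12): 9·(12−1)=99≡21 → V

YUKMLXYRIV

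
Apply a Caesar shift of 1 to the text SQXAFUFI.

TRYBGVGJ

S(18): 18+1=19 → T
Q(16): 16+1=17 → R
X(23): 23+1=24 → Y
A(0): 0+1=1 → B
F(5): 5+1=6 → G
U(20): 20+1=21 → V
F(5): 5+1=6 → G
I(8): 8+1=9 → J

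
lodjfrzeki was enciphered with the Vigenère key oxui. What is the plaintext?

Repeat the key across the ciphertext: oxuioxuiox
l(11)−o(14): -3≡23 → x
o(14)−x(23): -9≡17 → r
d(3)−u(20): -17≡9 → j
j(9)−i(8): 1 → b
f(5)−o(14): -9≡17 → r
r(17)−x(23): -6≡20 → u
z(25)−u(20): 5 → f
e(4)−i(8): -4≡22 → w
k(10)−o(14): -4≡22 → w
i(8)−x(23): -15≡11 → l

xrjbrufwwl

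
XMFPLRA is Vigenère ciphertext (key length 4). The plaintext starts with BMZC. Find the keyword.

WAGN

Subtract each crib letter from the matching ciphertext letter (mod 26):
X(23)−B(1)=22 → W
M(12)−M(12)=0 → A
F(5)−Z(25)=-20≡6 → G
P(15)−C(2)=13 → N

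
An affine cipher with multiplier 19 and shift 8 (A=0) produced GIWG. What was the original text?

EAYE

The inverse of 19 mod 26 is 11, since 19·11=209≡1. Apply D(y)=11·(y−8) mod 26:
G(6): 11·(6−8)=-22≡4 → E
I(8): 11·(8−8)=0 → A
W(22): 11·(22−8)=154≡24 → Y
G(6): 11·(6−8)=-22≡4 → E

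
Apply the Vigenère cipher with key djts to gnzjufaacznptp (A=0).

Repeat the key across the message: djtsdjtsdjtsdj
g(6)+d(3): 9 → j
n(13)+j(9): 22 → w
z(25)+t(19): 44≡18 → s
j(9)+s(18): 27≡1 → b
u(20)+d(3): 23 → x
f(5)+j(9): 14 → o
a(0)+t(19): 19 → t
a(0)+s(18): 18 → s
c(2)+d(3): 5 → f
z(25)+j(9): 34≡8 → i
n(13)+t(19): 32≡6 → g
p(15)+s(18): 33≡7 → h
t(19)+d(3): 22 → w
p(15)+j(9): 24 → y

jwsbxotsfighwy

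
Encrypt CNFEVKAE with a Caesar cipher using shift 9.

C(2): 2+9=11 → L
N(13): 13+9=22 → W
F(5): 5+9=14 → O
E(4): 4+9=13 → N
V(21): 21+9=30≡4 → E
K(10): 10+9=19 → T
A(0): 0+9=9 → J
E(4): 4+9=13 → N

LWONETJN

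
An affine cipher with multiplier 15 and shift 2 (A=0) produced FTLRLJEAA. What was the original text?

The inverse of 15 mod 26 is 7, since 15·7=105≡1. Apply D(y)=7·(y−2) mod 26:
F(5): 7·(5−2)=21 → V
T(19): 7·(19−2)=119≡15 → P
L(11): 7·(11−2)=63≡11 → L
R(17): 7·(17−2)=105≡1 → B
L(11): 7·(11−2)=63≡11 → L
J(9): 7·(9−2)=49≡23 → X
E(4): 7·(4−2)=14 → O
A(0): 7·(0−2)=-14≡12 → M
A(0): 7·(0−2)=-14≡12 → M

VPLBLXOMM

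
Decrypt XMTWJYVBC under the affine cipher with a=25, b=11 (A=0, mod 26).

OZSPCNQKJ

The inverse of 25 mod 26 is 25, since 25·25=625≡1. Apply D(y)=25·(y−11) mod 26:
X(23): 25·(23−11)=300≡14 → O
M(12): 25·(12−11)=25 → Z
T(19): 25·(19−11)=200≡18 → S
W(22): 25·(22−11)=275≡15 → P
J(9): 25·(9−11)=-50≡2 → C
Y(24): 25·(24−11)=325≡13 → N
V(21): 25·(21−11)=250≡16 → Q
B(1): 25·(1−11)=-250≡10 → K
C(2): 25·(2−11)=-225≡9 → J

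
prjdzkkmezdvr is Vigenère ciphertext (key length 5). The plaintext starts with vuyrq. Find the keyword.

uxlmj

Subtract each crib letter from the matching ciphertext letter (mod 26):
p(15)−v(21)=-6≡20 → u
r(17)−u(20)=-3≡23 → x
j(9)−y(24)=-15≡11 → l
d(3)−r(17)=-14≡12 → m
z(25)−q(16)=9 → j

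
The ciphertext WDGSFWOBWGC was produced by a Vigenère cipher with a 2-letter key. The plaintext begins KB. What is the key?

MC

Subtract each crib letter from the matching ciphertext letter (mod 26):
W(22)−K(10)=12 → M
D(3)−B(1)=2 → C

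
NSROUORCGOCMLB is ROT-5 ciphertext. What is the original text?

INMJPJMXBJXHGW

N(13): 13−5=8 → I
S(18): 18−5=13 → N
R(17): 17−5=12 → M
O(14): 14−5=9 → J
U(20): 20−5=15 → P
O(14): 14−5=9 → J
R(17): 17−5=12 → M
C(2): 2−5=-3≡23 → X
G(6): 6−5=1 → B
O(14): 14−5=9 → J
C(2): 2−5=-3≡23 → X
M(12): 12−5=7 → H
L(11): 11−5=6 → G
B(1): 1−5=-4≡22 → W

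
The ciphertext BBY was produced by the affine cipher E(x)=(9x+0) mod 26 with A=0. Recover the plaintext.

The inverse of 9 mod 26 is 3, since 9·3=27≡1. Apply D(y)=3·(y−0) mod 26:
B(1): 3·(1−0)=3 → D
B(1): 3·(1−0)=3 → D
Y(24): 3·(24−0)=72≡20 → U

DDU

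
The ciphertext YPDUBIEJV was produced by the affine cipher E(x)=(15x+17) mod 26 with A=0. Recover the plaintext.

XMGVSPNWC

The inverse of 15 mod 26 is 7, since 15·7=105≡1. Apply D(y)=7·(y−17) mod 26:
Y(24): 7·(24−17)=49≡23 → X
P(15): 7·(15−17)=-14≡12 → M
D(3): 7·(3−17)=-98≡6 → G
U(20): 7·(20−17)=21 → V
B(1): 7·(1−17)=-112≡18 → S
I(8): 7·(8−17)=-63≡15 → P
E(4): 7·(4−17)=-91≡13 → N
J(9): 7·(9−17)=-56≡22 → W
V(21): 7·(21−17)=28≡2 → C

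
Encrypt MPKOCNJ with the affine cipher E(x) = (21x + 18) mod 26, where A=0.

KVUAIFZ

M(12): 21·12+18=270≡10 → K
P(15): 21·15+18=333≡21 → V
K(10): 21·10+18=228≡20 → U
O(14): 21·14+18=312≡0 → A
C(2): 21·2+18=60≡8 → I
N(13): 21·13+18=291≡5 → F
J(9): 21·9+18=207≡25 → Z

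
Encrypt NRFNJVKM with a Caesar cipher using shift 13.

AESAWIXZ

N(13): 13+13=26≡0 → A
R(17): 17+13=30≡4 → E
F(5): 5+13=18 → S
N(13): 13+13=26≡0 → A
J(9): 9+13=22 → W
V(21): 21+13=34≡8 → I
K(10): 10+13=23 → X
M(12): 12+13=25 → Z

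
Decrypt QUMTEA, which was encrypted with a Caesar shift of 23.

TXPWHD

Q(16): 16−23=-7≡19 → T
U(20): 20−23=-3≡23 → X
M(12): 12−23=-11≡15 → P
T(19): 19−23=-4≡22 → W
E(4): 4−23=-19≡7 → H
A(0): 0−23=-23≡3 → D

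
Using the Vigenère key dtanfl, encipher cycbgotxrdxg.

Repeat the key across the message: dtanfldtanfl
c(2)+d(3): 5 → f
y(24)+t(19): 43≡17 → r
c(2)+a(0): 2 → c
b(1)+n(13): 14 → o
g(6)+f(5): 11 → l
o(14)+l(11): 25 → z
t(19)+d(3): 22 → w
x(23)+t(19): 42≡16 → q
r(17)+a(0): 17 → r
d(3)+n(13): 16 → q
x(23)+f(5): 28≡2 → c
g(6)+l(11): 17 → r

frcolzwqrqcr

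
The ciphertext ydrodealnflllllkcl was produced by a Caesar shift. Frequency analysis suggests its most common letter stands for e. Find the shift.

7

The most frequent ciphertext letter is l (appears 7 times).
l is position 11; e is position 4.
Shift = 7.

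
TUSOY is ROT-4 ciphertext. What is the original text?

T(19): 19−4=15 → P
U(20): 20−4=16 → Q
S(18): 18−4=14 → O
O(14): 14−4=10 → K
Y(24): 24−4=20 → U

PQOKU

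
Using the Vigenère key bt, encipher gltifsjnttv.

Repeat the key across the message: btbtbtbtbtb
g(6)+b(1): 7 → h
l(11)+t(19): 30≡4 → e
t(19)+b(1): 20 → u
i(8)+t(19): 27≡1 → b
f(5)+b(1): 6 → g
s(18)+t(19): 37≡11 → l
j(9)+b(1): 10 → k
n(13)+t(19): 32≡6 → g
t(19)+b(1): 20 → u
t(19)+t(19): 38≡12 → m
v(21)+b(1): 22 → w

heubglkgumw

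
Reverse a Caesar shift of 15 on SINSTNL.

S(18): 18−15=3 → D
I(8): 8−15=-7≡19 → T
N(13): 13−15=-2≡24 → Y
S(18): 18−15=3 → D
T(19): 19−15=4 → E
N(13): 13−15=-2≡24 → Y
L(11): 11−15=-4≡22 → W

DTYDEYW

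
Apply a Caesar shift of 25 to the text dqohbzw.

d(3): 3+25=28≡2 → c
q(16): 16+25=41≡15 → p
o(14): 14+25=39≡13 → n
h(7): 7+25=32≡6 → g
b(1): 1+25=26≡0 → a
z(25): 25+25=50≡24 → y
w(22): 22+25=47≡21 → v

cpngayv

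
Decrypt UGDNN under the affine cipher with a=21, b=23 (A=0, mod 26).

The inverse of 21 mod 26 is 5, since 21·5=105≡1. Apply D(y)=5·(y−23) mod 26:
U(20): 5·(20−23)=-15≡11 → L
G(6): 5·(6−23)=-85≡19 → T
D(3): 5·(3−23)=-100≡4 → E
N(13): 5·(13−23)=-50≡2 → C
N(13): 5·(13−23)=-50≡2 → C

LTECC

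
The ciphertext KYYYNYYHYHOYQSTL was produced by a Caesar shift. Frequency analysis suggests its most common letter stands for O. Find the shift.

10

The most frequent ciphertext letter is Y (appears 7 times).
Y is position 24; O is position 14.
Shift = 10.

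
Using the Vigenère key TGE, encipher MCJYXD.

FINRDH

Repeat the key across the message: TGETGE
M(12)+T(19): 31≡5 → F
C(2)+G(6): 8 → I
J(9)+E(4): 13 → N
Y(24)+T(19): 43≡17 → R
X(23)+G(6): 29≡3 → D
D(3)+E(4): 7 → H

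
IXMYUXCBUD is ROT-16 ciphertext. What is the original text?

SHWIEHMLEN

I(8): 8−16=-8≡18 → S
X(23): 23−16=7 → H
M(12): 12−16=-4≡22 → W
Y(24): 24−16=8 → I
U(20): 20−16=4 → E
X(23): 23−16=7 → H
C(2): 2−16=-14≡12 → M
B(1): 1−16=-15≡11 → L
U(20): 20−16=4 → E
D(3): 3−16=-13≡13 → N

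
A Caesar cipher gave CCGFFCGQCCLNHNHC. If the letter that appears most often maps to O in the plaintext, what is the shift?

14

The most frequent ciphertext letter is C (appears 6 times).
C is position 2; O is position 14.
Shift = -12≡14.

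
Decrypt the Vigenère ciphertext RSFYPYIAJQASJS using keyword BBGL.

QRZNOXCPIPUHIR

Repeat the key across the ciphertext: BBGLBBGLBBGLBB
R(17)−B(1): 16 → Q
S(18)−B(1): 17 → R
F(5)−G(6): -1≡25 → Z
Y(24)−L(11): 13 → N
P(15)−B(1): 14 → O
Y(24)−B(1): 23 → X
I(8)−G(6): 2 → C
A(0)−L(11): -11≡15 → P
J(9)−B(1): 8 → I
Q(16)−B(1): 15 → P
A(0)−G(6): -6≡20 → U
S(18)−L(11): 7 → H
J(9)−B(1): 8 → I
S(18)−B(1): 17 → R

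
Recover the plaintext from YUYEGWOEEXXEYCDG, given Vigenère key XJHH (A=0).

Repeat the key across the ciphertext: XJHHXJHHXJHHXJHH
Y(24)−X(23): 1 → B
U(20)−J(9): 11 → L
Y(24)−H(7): 17 → R
E(4)−H(7): -3≡23 → X
G(6)−X(23): -17≡9 → J
W(22)−J(9): 13 → N
O(14)−H(7): 7 → H
E(4)−H(7): -3≡23 → X
E(4)−X(23): -19≡7 → H
X(23)−J(9): 14 → O
X(23)−H(7): 16 → Q
E(4)−H(7): -3≡23 → X
Y(24)−X(23): 1 → B
C(2)−J(9): -7≡19 → T
D(3)−H(7): -4≡22 → W
G(6)−H(7): -1≡25 → Z

BLRXJNHXHOQXBTWZ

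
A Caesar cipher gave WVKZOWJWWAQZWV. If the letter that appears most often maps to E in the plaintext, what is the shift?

The most frequent ciphertext letter is W (appears 5 times).
W is position 22; E is position 4.
Shift = 18.

18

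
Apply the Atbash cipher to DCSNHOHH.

D(3) → W(22)
C(2) → X(23)
S(18) → H(7)
N(13) → M(12)
H(7) → S(18)
O(14) → L(11)
H(7) → S(18)
H(7) → S(18)

WXHMSLSS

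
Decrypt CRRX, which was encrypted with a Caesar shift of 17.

LAAG

C(2): 2−17=-15≡11 → L
R(17): 17−17=0 → A
R(17): 17−17=0 → A
X(23): 23−17=6 → G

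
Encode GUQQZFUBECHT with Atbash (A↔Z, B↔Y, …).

G(6) → T(19)
U(20) → F(5)
Q(16) → J(9)
Q(16) → J(9)
Z(25) → A(0)
F(5) → U(20)
U(20) → F(5)
B(1) → Y(24)
E(4) → V(21)
C(2) → X(23)
H(7) → S(18)
T(19) → G(6)

TFJJAUFYVXSG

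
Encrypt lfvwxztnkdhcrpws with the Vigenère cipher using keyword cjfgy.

noacvbcsqbjlwvuu

Repeat the key across the message: cjfgycjfgycjfgyc
l(11)+c(2): 13 → n
f(5)+j(9): 14 → o
v(21)+f(5): 26≡0 → a
w(22)+g(6): 28≡2 → c
x(23)+y(24): 47≡21 → v
z(25)+c(2): 27≡1 → b
t(19)+j(9): 28≡2 → c
n(13)+f(5): 18 → s
k(10)+g(6): 16 → q
d(3)+y(24): 27≡1 → b
h(7)+c(2): 9 → j
c(2)+j(9): 11 → l
r(17)+f(5): 22 → w
p(15)+g(6): 21 → v
w(22)+y(24): 46≡20 → u
s(18)+c(2): 20 → u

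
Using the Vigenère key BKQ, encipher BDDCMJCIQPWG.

CNTDWZDSGQGW

Repeat the key across the message: BKQBKQBKQBKQ
B(1)+B(1): 2 → C
D(3)+K(10): 13 → N
D(3)+Q(16): 19 → T
C(2)+B(1): 3 → D
M(12)+K(10): 22 → W
J(9)+Q(16): 25 → Z
C(2)+B(1): 3 → D
I(8)+K(10): 18 → S
Q(16)+Q(16): 32≡6 → G
P(15)+B(1): 16 → Q
W(22)+K(10): 32≡6 → G
G(6)+Q(16): 22 → W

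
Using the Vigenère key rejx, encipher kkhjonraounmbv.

Repeat the key across the message: rejxrejxrejxre
k(10)+r(17): 27≡1 → b
k(10)+e(4): 14 → o
h(7)+j(9): 16 → q
j(9)+x(23): 32≡6 → g
o(14)+r(17): 31≡5 → f
n(13)+e(4): 17 → r
r(17)+j(9): 26≡0 → a
a(0)+x(23): 23 → x
o(14)+r(17): 31≡5 → f
u(20)+e(4): 24 → y
n(13)+j(9): 22 → w
m(12)+x(23): 35≡9 → j
b(1)+r(17): 18 → s
v(21)+e(4): 25 → z

boqgfraxfywjsz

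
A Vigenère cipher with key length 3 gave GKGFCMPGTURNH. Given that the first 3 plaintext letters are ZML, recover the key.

Subtract each crib letter from the matching ciphertext letter (mod 26):
G(6)−Z(25)=-19≡7 → H
K(10)−M(12)=-2≡24 → Y
G(6)−L(11)=-5≡21 → V

HYV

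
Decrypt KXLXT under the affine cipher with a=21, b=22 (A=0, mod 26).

SFXFL

The inverse of 21 mod 26 is 5, since 21·5=105≡1. Apply D(y)=5·(y−22) mod 26:
K(10): 5·(10−22)=-60≡18 → S
X(23): 5·(23−22)=5 → F
L(11): 5·(11−22)=-55≡23 → X
X(23): 5·(23−22)=5 → F
T(19): 5·(19−22)=-15≡11 → L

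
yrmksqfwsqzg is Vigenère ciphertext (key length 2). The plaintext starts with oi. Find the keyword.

Subtract each crib letter from the matching ciphertext letter (mod 26):
y(24)−o(14)=10 → k
r(17)−i(8)=9 → j

kj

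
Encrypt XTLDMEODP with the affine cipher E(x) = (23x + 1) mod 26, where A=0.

X(23): 23·23+1=530≡10 → K
T(19): 23·19+1=438≡22 → W
L(11): 23·11+1=254≡20 → U
D(3): 23·3+1=70≡18 → S
M(12): 23·12+1=277≡17 → R
E(4): 23·4+1=93≡15 → P
O(14): 23·14+1=323≡11 → L
D(3): 23·3+1=70≡18 → S
P(15): 23·15+1=346≡8 → I

KWUSRPLSI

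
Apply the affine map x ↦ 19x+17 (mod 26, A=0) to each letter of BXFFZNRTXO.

KMIIYECOMX

B(1): 19·1+17=36≡10 → K
X(23): 19·23+17=454≡12 → M
F(5): 19·5+17=112≡8 → I
F(5): 19·5+17=112≡8 → I
Z(25): 19·25+17=492≡24 → Y
N(13): 19·13+17=264≡4 → E
R(17): 19·17+17=340≡2 → C
T(19): 19·19+17=378≡14 → O
X(23): 19·23+17=454≡12 → M
O(14): 19·14+17=283≡23 → X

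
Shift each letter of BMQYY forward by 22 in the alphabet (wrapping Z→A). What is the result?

XIMUU

B(1): 1+22=23 → X
M(12): 12+22=34≡8 → I
Q(16): 16+22=38≡12 → M
Y(24): 24+22=46≡20 → U
Y(24): 24+22=46≡20 → U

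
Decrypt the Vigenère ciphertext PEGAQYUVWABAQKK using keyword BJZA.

OVHAPPVVVRCAPBL

Repeat the key across the ciphertext: BJZABJZABJZABJZ
P(15)−B(1): 14 → O
E(4)−J(9): -5≡21 → V
G(6)−Z(25): -19≡7 → H
A(0)−A(0): 0 → A
Q(16)−B(1): 15 → P
Y(24)−J(9): 15 → P
U(20)−Z(25): -5≡21 → V
V(21)−A(0): 21 → V
W(22)−B(1): 21 → V
A(0)−J(9): -9≡17 → R
B(1)−Z(25): -24≡2 → C
A(0)−A(0): 0 → A
Q(16)−B(1): 15 → P
K(10)−J(9): 1 → B
K(10)−Z(25): -15≡11 → L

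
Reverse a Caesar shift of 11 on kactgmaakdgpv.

zprivbppzsvek

k(10): 10−11=-1≡25 → z
a(0): 0−11=-11≡15 → p
c(2): 2−11=-9≡17 → r
t(19): 19−11=8 → i
g(6): 6−11=-5≡21 → v
m(12): 12−11=1 → b
a(0): 0−11=-11≡15 → p
a(0): 0−11=-11≡15 → p
k(10): 10−11=-1≡25 → z
d(3): 3−11=-8≡18 → s
g(6): 6−11=-5≡21 → v
p(15): 15−11=4 → e
v(21): 21−11=10 → k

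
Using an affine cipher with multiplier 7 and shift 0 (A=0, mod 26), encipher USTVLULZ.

KWDRZKZT

U(20): 7·20+0=140≡10 → K
S(18): 7·18+0=126≡22 → W
T(19): 7·19+0=133≡3 → D
V(21): 7·21+0=147≡17 → R
L(11): 7·11+0=77≡25 → Z
U(20): 7·20+0=140≡10 → K
L(11): 7·11+0=77≡25 → Z
Z(25): 7·25+0=175≡19 → T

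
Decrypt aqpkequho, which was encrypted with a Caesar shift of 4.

wmlgamqdk

a(0): 0−4=-4≡22 → w
q(16): 16−4=12 → m
p(15): 15−4=11 → l
k(10): 10−4=6 → g
e(4): 4−4=0 → a
q(16): 16−4=12 → m
u(20): 20−4=16 → q
h(7): 7−4=3 → d
o(14): 14−4=10 → k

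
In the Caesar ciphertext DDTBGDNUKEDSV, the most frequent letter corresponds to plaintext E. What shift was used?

The most frequent ciphertext letter is D (appears 4 times).
D is position 3; E is position 4.
Shift = -1≡25.

25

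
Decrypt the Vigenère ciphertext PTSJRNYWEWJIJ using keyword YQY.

RDULBPAGGYTKL

Repeat the key across the ciphertext: YQYYQYYQYYQYY
P(15)−Y(24): -9≡17 → R
T(19)−Q(16): 3 → D
S(18)−Y(24): -6≡20 → U
J(9)−Y(24): -15≡11 → L
R(17)−Q(16): 1 → B
N(13)−Y(24): -11≡15 → P
Y(24)−Y(24): 0 → A
W(22)−Q(16): 6 → G
E(4)−Y(24): -20≡6 → G
W(22)−Y(24): -2≡24 → Y
J(9)−Q(16): -7≡19 → T
I(8)−Y(24): -16≡10 → K
J(9)−Y(24): -15≡11 → L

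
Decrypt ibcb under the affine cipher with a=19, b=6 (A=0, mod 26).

The inverse of 19 mod 26 is 11, since 19·11=209≡1. Apply D(y)=11·(y−6) mod 26:
i(8): 11·(8−6)=22 → w
b(1): 11·(1−6)=-55≡23 → x
c(2): 11·(2−6)=-44≡8 → i
b(1): 11·(1−6)=-55≡23 → x

wxix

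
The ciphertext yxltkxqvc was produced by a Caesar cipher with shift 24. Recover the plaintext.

y(24): 24−24=0 → a
x(23): 23−24=-1≡25 → z
l(11): 11−24=-13≡13 → n
t(19): 19−24=-5≡21 → v
k(10): 10−24=-14≡12 → m
x(23): 23−24=-1≡25 → z
q(16): 16−24=-8≡18 → s
v(21): 21−24=-3≡23 → x
c(2): 2−24=-22≡4 → e

aznvmzsxe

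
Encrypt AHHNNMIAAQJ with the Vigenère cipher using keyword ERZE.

EYGRRDHEEHI

Repeat the key across the message: ERZEERZEERZ
A(0)+E(4): 4 → E
H(7)+R(17): 24 → Y
H(7)+Z(25): 32≡6 → G
N(13)+E(4): 17 → R
N(13)+E(4): 17 → R
M(12)+R(17): 29≡3 → D
I(8)+Z(25): 33≡7 → H
A(0)+E(4): 4 → E
A(0)+E(4): 4 → E
Q(16)+R(17): 33≡7 → H
J(9)+Z(25): 34≡8 → I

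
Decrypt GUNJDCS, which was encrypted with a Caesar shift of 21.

LZSOIHX

G(6): 6−21=-15≡11 → L
U(20): 20−21=-1≡25 → Z
N(13): 13−21=-8≡18 → S
J(9): 9−21=-12≡14 → O
D(3): 3−21=-18≡8 → I
C(2): 2−21=-19≡7 → H
S(18): 18−21=-3≡23 → X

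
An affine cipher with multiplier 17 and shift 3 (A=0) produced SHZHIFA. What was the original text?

HOMOLUJ

The inverse of 17 mod 26 is 23, since 17·23=391≡1. Apply D(y)=23·(y−3) mod 26:
S(18): 23·(18−3)=345≡7 → H
H(7): 23·(7−3)=92≡14 → O
Z(25): 23·(25−3)=506≡12 → M
H(7): 23·(7−3)=92≡14 → O
I(8): 23·(8−3)=115≡11 → L
F(5): 23·(5−3)=46≡20 → U
A(0): 23·(0−3)=-69≡9 → J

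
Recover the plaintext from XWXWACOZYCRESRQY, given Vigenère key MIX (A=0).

Repeat the key across the ciphertext: MIXMIXMIXMIXMIXM
X(23)−M(12): 11 → L
W(22)−I(8): 14 → O
X(23)−X(23): 0 → A
W(22)−M(12): 10 → K
A(0)−I(8): -8≡18 → S
C(2)−X(23): -21≡5 → F
O(14)−M(12): 2 → C
Z(25)−I(8): 17 → R
Y(24)−X(23): 1 → B
C(2)−M(12): -10≡16 → Q
R(17)−I(8): 9 → J
E(4)−X(23): -19≡7 → H
S(18)−M(12): 6 → G
R(17)−I(8): 9 → J
Q(16)−X(23): -7≡19 → T
Y(24)−M(12): 12 → M

LOAKSFCRBQJHGJTM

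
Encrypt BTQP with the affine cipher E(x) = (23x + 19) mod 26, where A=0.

B(1): 23·1+19=42≡16 → Q
T(19): 23·19+19=456≡14 → O
Q(16): 23·16+19=387≡23 → X
P(15): 23·15+19=364≡0 → A

QOXA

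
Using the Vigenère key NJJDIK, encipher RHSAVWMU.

Repeat the key across the message: NJJDIKNJ
R(17)+N(13): 30≡4 → E
H(7)+J(9): 16 → Q
S(18)+J(9): 27≡1 → B
A(0)+D(3): 3 → D
V(21)+I(8): 29≡3 → D
W(22)+K(10): 32≡6 → G
M(12)+N(13): 25 → Z
U(20)+J(9): 29≡3 → D

EQBDDGZD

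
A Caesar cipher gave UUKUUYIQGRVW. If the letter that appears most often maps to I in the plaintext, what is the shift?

The most frequent ciphertext letter is U (appears 4 times).
U is position 20; I is position 8.
Shift = 12.

12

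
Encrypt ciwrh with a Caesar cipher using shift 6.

iocxn

c(2): 2+6=8 → i
i(8): 8+6=14 → o
w(22): 22+6=28≡2 → c
r(17): 17+6=23 → x
h(7): 7+6=13 → n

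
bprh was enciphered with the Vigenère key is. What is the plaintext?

Repeat the key across the ciphertext: isis
b(1)−i(8): -7≡19 → t
p(15)−s(18): -3≡23 → x
r(17)−i(8): 9 → j
h(7)−s(18): -11≡15 → p

txjp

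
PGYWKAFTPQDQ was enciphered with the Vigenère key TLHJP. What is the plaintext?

WVRNVHUMGBKF

Repeat the key across the ciphertext: TLHJPTLHJPTL
P(15)−T(19): -4≡22 → W
G(6)−L(11): -5≡21 → V
Y(24)−H(7): 17 → R
W(22)−J(9): 13 → N
K(10)−P(15): -5≡21 → V
A(0)−T(19): -19≡7 → H
F(5)−L(11): -6≡20 → U
T(19)−H(7): 12 → M
P(15)−J(9): 6 → G
Q(16)−P(15): 1 → B
D(3)−T(19): -16≡10 → K
Q(16)−L(11): 5 → F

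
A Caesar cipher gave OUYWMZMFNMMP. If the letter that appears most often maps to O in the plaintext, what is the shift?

The most frequent ciphertext letter is M (appears 4 times).
M is position 12; O is position 14.
Shift = -2≡24.

24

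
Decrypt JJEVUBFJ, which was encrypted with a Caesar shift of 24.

J(9): 9−24=-15≡11 → L
J(9): 9−24=-15≡11 → L
E(4): 4−24=-20≡6 → G
V(21): 21−24=-3≡23 → X
U(20): 20−24=-4≡22 → W
B(1): 1−24=-23≡3 → D
F(5): 5−24=-19≡7 → H
J(9): 9−24=-15≡11 → L

LLGXWDHL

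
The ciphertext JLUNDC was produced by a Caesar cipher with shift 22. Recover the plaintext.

NPYRHG

J(9): 9−22=-13≡13 → N
L(11): 11−22=-11≡15 → P
U(20): 20−22=-2≡24 → Y
N(13): 13−22=-9≡17 → R
D(3): 3−22=-19≡7 → H
C(2): 2−22=-20≡6 → G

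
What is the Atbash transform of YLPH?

BOKS

Y(24) → B(1)
L(11) → O(14)
P(15) → K(10)
H(7) → S(18)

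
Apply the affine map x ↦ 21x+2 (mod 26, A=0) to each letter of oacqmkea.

kcsaueic

o(14): 21·14+2=296≡10 → k
a(0): 21·0+2=2 → c
c(2): 21·2+2=44≡18 → s
q(16): 21·16+2=338≡0 → a
m(12): 21·12+2=254≡20 → u
k(10): 21·10+2=212≡4 → e
e(4): 21·4+2=86≡8 → i
a(0): 21·0+2=2 → c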